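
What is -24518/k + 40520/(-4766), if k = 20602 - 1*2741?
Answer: -420290254/42562763 ≈ -9.8746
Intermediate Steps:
k = 17861 (k = 20602 - 2741 = 17861)
-24518/k + 40520/(-4766) = -24518/17861 + 40520/(-4766) = -24518*1/17861 + 40520*(-1/4766) = -24518/17861 - 20260/2383 = -420290254/42562763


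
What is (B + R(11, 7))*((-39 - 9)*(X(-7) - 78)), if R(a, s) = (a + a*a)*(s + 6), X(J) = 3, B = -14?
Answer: 6127200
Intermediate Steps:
R(a, s) = (6 + s)*(a + a²) (R(a, s) = (a + a²)*(6 + s) = (6 + s)*(a + a²))
(B + R(11, 7))*((-39 - 9)*(X(-7) - 78)) = (-14 + 11*(6 + 7 + 6*11 + 11*7))*((-39 - 9)*(3 - 78)) = (-14 + 11*(6 + 7 + 66 + 77))*(-48*(-75)) = (-14 + 11*156)*3600 = (-14 + 1716)*3600 = 1702*3600 = 6127200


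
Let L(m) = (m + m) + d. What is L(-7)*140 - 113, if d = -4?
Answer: -2633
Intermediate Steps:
L(m) = -4 + 2*m (L(m) = (m + m) - 4 = 2*m - 4 = -4 + 2*m)
L(-7)*140 - 113 = (-4 + 2*(-7))*140 - 113 = (-4 - 14)*140 - 113 = -18*140 - 113 = -2520 - 113 = -2633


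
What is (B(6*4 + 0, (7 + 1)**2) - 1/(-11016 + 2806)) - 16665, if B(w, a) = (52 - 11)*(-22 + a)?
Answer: -122682029/8210 ≈ -14943.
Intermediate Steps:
B(w, a) = -902 + 41*a (B(w, a) = 41*(-22 + a) = -902 + 41*a)
(B(6*4 + 0, (7 + 1)**2) - 1/(-11016 + 2806)) - 16665 = ((-902 + 41*(7 + 1)**2) - 1/(-11016 + 2806)) - 16665 = ((-902 + 41*8**2) - 1/(-8210)) - 16665 = ((-902 + 41*64) - 1*(-1/8210)) - 16665 = ((-902 + 2624) + 1/8210) - 16665 = (1722 + 1/8210) - 16665 = 14137621/8210 - 16665 = -122682029/8210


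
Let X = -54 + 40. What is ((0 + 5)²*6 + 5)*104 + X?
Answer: 16106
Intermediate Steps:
X = -14
((0 + 5)²*6 + 5)*104 + X = ((0 + 5)²*6 + 5)*104 - 14 = (5²*6 + 5)*104 - 14 = (25*6 + 5)*104 - 14 = (150 + 5)*104 - 14 = 155*104 - 14 = 16120 - 14 = 16106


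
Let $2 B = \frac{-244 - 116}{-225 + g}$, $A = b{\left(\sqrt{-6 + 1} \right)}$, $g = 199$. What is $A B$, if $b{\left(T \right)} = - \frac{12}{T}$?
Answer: $\frac{216 i \sqrt{5}}{13} \approx 37.153 i$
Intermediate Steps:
$A = \frac{12 i \sqrt{5}}{5}$ ($A = - \frac{12}{\sqrt{-6 + 1}} = - \frac{12}{\sqrt{-5}} = - \frac{12}{i \sqrt{5}} = - 12 \left(- \frac{i \sqrt{5}}{5}\right) = \frac{12 i \sqrt{5}}{5} \approx 5.3666 i$)
$B = \frac{90}{13}$ ($B = \frac{\left(-244 - 116\right) \frac{1}{-225 + 199}}{2} = \frac{\left(-360\right) \frac{1}{-26}}{2} = \frac{\left(-360\right) \left(- \frac{1}{26}\right)}{2} = \frac{1}{2} \cdot \frac{180}{13} = \frac{90}{13} \approx 6.9231$)
$A B = \frac{12 i \sqrt{5}}{5} \cdot \frac{90}{13} = \frac{216 i \sqrt{5}}{13}$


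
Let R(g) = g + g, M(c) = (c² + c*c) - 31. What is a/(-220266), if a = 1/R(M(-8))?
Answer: -1/42731604 ≈ -2.3402e-8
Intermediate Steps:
M(c) = -31 + 2*c² (M(c) = (c² + c²) - 31 = 2*c² - 31 = -31 + 2*c²)
R(g) = 2*g
a = 1/194 (a = 1/(2*(-31 + 2*(-8)²)) = 1/(2*(-31 + 2*64)) = 1/(2*(-31 + 128)) = 1/(2*97) = 1/194 ≈ 0.0051546)
a/(-220266) = (1/194)/(-220266) = (1/194)*(-1/220266) = -1/42731604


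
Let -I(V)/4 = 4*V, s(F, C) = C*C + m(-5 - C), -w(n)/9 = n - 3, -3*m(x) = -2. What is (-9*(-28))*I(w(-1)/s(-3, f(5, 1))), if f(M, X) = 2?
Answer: -31104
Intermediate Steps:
m(x) = 2/3 (m(x) = -1/3*(-2) = 2/3)
w(n) = 27 - 9*n (w(n) = -9*(n - 3) = -9*(-3 + n) = 27 - 9*n)
s(F, C) = 2/3 + C**2 (s(F, C) = C*C + 2/3 = C**2 + 2/3 = 2/3 + C**2)
I(V) = -16*V
(-9*(-28))*I(w(-1)/s(-3, f(5, 1))) = (-9*(-28))*(-16*(27 - 9*(-1))/(2/3 + 2**2)) = 252*(-16*(27 + 9)/(2/3 + 4)) = 252*(-576/14/3) = 252*(-576*3/14) = 252*(-16*54/7) = 252*(-864/7) = -31104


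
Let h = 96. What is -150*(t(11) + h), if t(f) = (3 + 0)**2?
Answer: -15750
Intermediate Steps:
t(f) = 9 (t(f) = 3**2 = 9)
-150*(t(11) + h) = -150*(9 + 96) = -150*105 = -15750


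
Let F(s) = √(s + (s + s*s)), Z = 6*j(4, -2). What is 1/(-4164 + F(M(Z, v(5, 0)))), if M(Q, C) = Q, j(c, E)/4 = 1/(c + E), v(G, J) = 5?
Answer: -347/1444894 - √42/8669364 ≈ -0.00024090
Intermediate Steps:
j(c, E) = 4/(E + c) (j(c, E) = 4/(c + E) = 4/(E + c))
Z = 12 (Z = 6*(4/(-2 + 4)) = 6*(4/2) = 6*(4*(½)) = 6*2 = 12)
F(s) = √(s² + 2*s) (F(s) = √(s + (s + s²)) = √(s² + 2*s))
1/(-4164 + F(M(Z, v(5, 0)))) = 1/(-4164 + √(12*(2 + 12))) = 1/(-4164 + √(12*14)) = 1/(-4164 + √168) = 1/(-4164 + 2*√42)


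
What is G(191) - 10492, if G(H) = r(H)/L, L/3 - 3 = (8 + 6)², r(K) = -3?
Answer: -2087909/199 ≈ -10492.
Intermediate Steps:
L = 597 (L = 9 + 3*(8 + 6)² = 9 + 3*14² = 9 + 3*196 = 9 + 588 = 597)
G(H) = -1/199 (G(H) = -3/597 = -3*1/597 = -1/199)
G(191) - 10492 = -1/199 - 10492 = -2087909/199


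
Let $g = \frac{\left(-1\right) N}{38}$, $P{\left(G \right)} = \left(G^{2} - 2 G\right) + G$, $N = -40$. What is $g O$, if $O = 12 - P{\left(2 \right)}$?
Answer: $\frac{200}{19} \approx 10.526$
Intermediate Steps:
$P{\left(G \right)} = G^{2} - G$
$g = \frac{20}{19}$ ($g = \frac{\left(-1\right) \left(-40\right)}{38} = 40 \cdot \frac{1}{38} = \frac{20}{19} \approx 1.0526$)
$O = 10$ ($O = 12 - 2 \left(-1 + 2\right) = 12 - 2 \cdot 1 = 12 - 2 = 10$)
$g O = \frac{20}{19} \cdot 10 = \frac{200}{19}$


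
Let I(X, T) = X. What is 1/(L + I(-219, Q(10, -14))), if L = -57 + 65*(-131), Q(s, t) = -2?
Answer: -1/8791 ≈ -0.00011375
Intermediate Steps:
L = -8572 (L = -57 - 8515 = -8572)
1/(L + I(-219, Q(10, -14))) = 1/(-8572 - 219) = 1/(-8791) = -1/8791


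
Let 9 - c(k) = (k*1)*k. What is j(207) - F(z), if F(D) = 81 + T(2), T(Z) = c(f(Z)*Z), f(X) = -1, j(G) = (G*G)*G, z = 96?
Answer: 8869657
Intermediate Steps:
j(G) = G³ (j(G) = G²*G = G³)
c(k) = 9 - k² (c(k) = 9 - k*1*k = 9 - k*k = 9 - k²)
T(Z) = 9 - Z² (T(Z) = 9 - (-Z)² = 9 - Z²)
F(D) = 86 (F(D) = 81 + (9 - 1*2²) = 81 + (9 - 1*4) = 81 + (9 - 4) = 81 + 5 = 86)
j(207) - F(z) = 207³ - 1*86 = 8869743 - 86 = 8869657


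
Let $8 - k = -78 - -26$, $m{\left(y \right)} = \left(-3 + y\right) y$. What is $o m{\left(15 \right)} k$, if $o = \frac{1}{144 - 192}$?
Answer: $-225$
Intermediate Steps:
$o = - \frac{1}{48}$ ($o = \frac{1}{-48} = - \frac{1}{48} \approx -0.020833$)
$m{\left(y \right)} = y \left(-3 + y\right)$
$k = 60$ ($k = 8 - \left(-78 - -26\right) = 8 - \left(-78 + 26\right) = 8 - -52 = 8 + 52 = 60$)
$o m{\left(15 \right)} k = - \frac{15 \left(-3 + 15\right)}{48} \cdot 60 = - \frac{15 \cdot 12}{48} \cdot 60 = \left(- \frac{1}{48}\right) 180 \cdot 60 = \left(- \frac{15}{4}\right) 60 = -225$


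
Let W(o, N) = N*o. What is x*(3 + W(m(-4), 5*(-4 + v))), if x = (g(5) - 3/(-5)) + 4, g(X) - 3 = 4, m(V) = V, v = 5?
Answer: -986/5 ≈ -197.20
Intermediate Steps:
g(X) = 7 (g(X) = 3 + 4 = 7)
x = 58/5 (x = (7 - 3/(-5)) + 4 = (7 - 3*(-⅕)) + 4 = (7 + ⅗) + 4 = 38/5 + 4 = 58/5 ≈ 11.600)
x*(3 + W(m(-4), 5*(-4 + v))) = 58*(3 + (5*(-4 + 5))*(-4))/5 = 58*(3 + (5*1)*(-4))/5 = 58*(3 + 5*(-4))/5 = 58*(3 - 20)/5 = (58/5)*(-17) = -986/5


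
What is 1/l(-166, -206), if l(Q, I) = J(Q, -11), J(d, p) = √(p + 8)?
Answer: -I*√3/3 ≈ -0.57735*I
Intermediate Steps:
J(d, p) = √(8 + p)
l(Q, I) = I*√3 (l(Q, I) = √(8 - 11) = √(-3) = I*√3)
1/l(-166, -206) = 1/(I*√3) = -I*√3/3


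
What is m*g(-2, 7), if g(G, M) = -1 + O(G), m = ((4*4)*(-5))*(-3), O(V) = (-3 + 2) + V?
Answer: -960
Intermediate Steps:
O(V) = -1 + V
m = 240 (m = (16*(-5))*(-3) = -80*(-3) = 240)
g(G, M) = -2 + G (g(G, M) = -1 + (-1 + G) = -2 + G)
m*g(-2, 7) = 240*(-2 - 2) = 240*(-4) = -960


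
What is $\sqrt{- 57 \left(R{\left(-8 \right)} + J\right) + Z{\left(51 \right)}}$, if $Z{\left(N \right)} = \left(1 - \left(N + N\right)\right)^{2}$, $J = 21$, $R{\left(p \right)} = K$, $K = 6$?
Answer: $\sqrt{8662} \approx 93.07$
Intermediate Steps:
$R{\left(p \right)} = 6$
$Z{\left(N \right)} = \left(1 - 2 N\right)^{2}$
$\sqrt{- 57 \left(R{\left(-8 \right)} + J\right) + Z{\left(51 \right)}} = \sqrt{- 57 \left(6 + 21\right) + \left(-1 + 2 \cdot 51\right)^{2}} = \sqrt{\left(-57\right) 27 + \left(-1 + 102\right)^{2}} = \sqrt{-1539 + 101^{2}} = \sqrt{-1539 + 10201} = \sqrt{8662}$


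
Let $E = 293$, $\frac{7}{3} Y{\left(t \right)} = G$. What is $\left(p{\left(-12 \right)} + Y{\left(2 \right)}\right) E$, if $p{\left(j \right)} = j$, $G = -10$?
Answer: $- \frac{33402}{7} \approx -4771.7$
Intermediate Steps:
$Y{\left(t \right)} = - \frac{30}{7}$ ($Y{\left(t \right)} = \frac{3}{7} \left(-10\right) = - \frac{30}{7}$)
$\left(p{\left(-12 \right)} + Y{\left(2 \right)}\right) E = \left(-12 - \frac{30}{7}\right) 293 = \left(- \frac{114}{7}\right) 293 = - \frac{33402}{7}$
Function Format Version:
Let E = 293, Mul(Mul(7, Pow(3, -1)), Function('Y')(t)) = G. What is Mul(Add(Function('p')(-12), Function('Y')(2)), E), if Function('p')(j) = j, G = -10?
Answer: Rational(-33402, 7) ≈ -4771.7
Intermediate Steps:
Function('Y')(t) = Rational(-30, 7) (Function('Y')(t) = Mul(Rational(3, 7), -10) = Rational(-30, 7))
Mul(Add(Function('p')(-12), Function('Y')(2)), E) = Mul(Add(-12, Rational(-30, 7)), 293) = Mul(Rational(-114, 7), 293) = Rational(-33402, 7)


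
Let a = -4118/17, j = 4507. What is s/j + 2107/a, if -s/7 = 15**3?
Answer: -258723983/18559826 ≈ -13.940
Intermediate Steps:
a = -4118/17 (a = -4118*1/17 = -4118/17 ≈ -242.24)
s = -23625 (s = -7*15**3 = -7*3375 = -23625)
s/j + 2107/a = -23625/4507 + 2107/(-4118/17) = -23625*1/4507 + 2107*(-17/4118) = -23625/4507 - 35819/4118 = -258723983/18559826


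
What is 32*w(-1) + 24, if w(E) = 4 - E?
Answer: 184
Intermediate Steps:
32*w(-1) + 24 = 32*(4 - 1*(-1)) + 24 = 32*(4 + 1) + 24 = 32*5 + 24 = 160 + 24 = 184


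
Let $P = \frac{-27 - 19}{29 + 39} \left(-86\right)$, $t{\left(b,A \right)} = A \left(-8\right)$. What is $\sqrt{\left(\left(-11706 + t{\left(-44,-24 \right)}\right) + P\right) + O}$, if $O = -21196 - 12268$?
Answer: $\frac{43 i \sqrt{7021}}{17} \approx 211.94 i$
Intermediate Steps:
$t{\left(b,A \right)} = - 8 A$
$P = \frac{989}{17}$ ($P = - \frac{46}{68} \left(-86\right) = \left(-46\right) \frac{1}{68} \left(-86\right) = \left(- \frac{23}{34}\right) \left(-86\right) = \frac{989}{17} \approx 58.176$)
$O = -33464$ ($O = -21196 - 12268 = -33464$)
$\sqrt{\left(\left(-11706 + t{\left(-44,-24 \right)}\right) + P\right) + O} = \sqrt{\left(\left(-11706 - -192\right) + \frac{989}{17}\right) - 33464} = \sqrt{\left(\left(-11706 + 192\right) + \frac{989}{17}\right) - 33464} = \sqrt{\left(-11514 + \frac{989}{17}\right) - 33464} = \sqrt{- \frac{194749}{17} - 33464} = \sqrt{- \frac{763637}{17}} = \frac{43 i \sqrt{7021}}{17}$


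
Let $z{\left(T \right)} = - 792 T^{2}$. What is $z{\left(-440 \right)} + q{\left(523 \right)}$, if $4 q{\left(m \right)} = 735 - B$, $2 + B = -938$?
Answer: $- \frac{613323125}{4} \approx -1.5333 \cdot 10^{8}$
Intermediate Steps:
$B = -940$ ($B = -2 - 938 = -940$)
$q{\left(m \right)} = \frac{1675}{4}$ ($q{\left(m \right)} = \frac{735 - -940}{4} = \frac{735 + 940}{4} = \frac{1}{4} \cdot 1675 = \frac{1675}{4}$)
$z{\left(-440 \right)} + q{\left(523 \right)} = - 792 \left(-440\right)^{2} + \frac{1675}{4} = \left(-792\right) 193600 + \frac{1675}{4} = -153331200 + \frac{1675}{4} = - \frac{613323125}{4}$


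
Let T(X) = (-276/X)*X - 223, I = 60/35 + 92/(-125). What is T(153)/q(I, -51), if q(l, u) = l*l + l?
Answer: -382046875/1481736 ≈ -257.84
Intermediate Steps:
I = 856/875 (I = 60*(1/35) + 92*(-1/125) = 12/7 - 92/125 = 856/875 ≈ 0.97829)
T(X) = -499 (T(X) = -276 - 223 = -499)
q(l, u) = l + l² (q(l, u) = l² + l = l + l²)
T(153)/q(I, -51) = -499*875/(856*(1 + 856/875)) = -499/((856/875)*(1731/875)) = -499/1481736/765625 = -499*765625/1481736 = -382046875/1481736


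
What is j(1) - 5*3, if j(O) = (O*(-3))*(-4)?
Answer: -3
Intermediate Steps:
j(O) = 12*O (j(O) = -3*O*(-4) = 12*O)
j(1) - 5*3 = 12*1 - 5*3 = 12 - 15 = -3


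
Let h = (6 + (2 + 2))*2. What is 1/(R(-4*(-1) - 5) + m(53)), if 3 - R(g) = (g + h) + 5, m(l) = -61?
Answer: -1/82 ≈ -0.012195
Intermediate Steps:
h = 20 (h = (6 + 4)*2 = 10*2 = 20)
R(g) = -22 - g (R(g) = 3 - ((g + 20) + 5) = 3 - ((20 + g) + 5) = 3 - (25 + g) = 3 + (-25 - g) = -22 - g)
1/(R(-4*(-1) - 5) + m(53)) = 1/((-22 - (-4*(-1) - 5)) - 61) = 1/((-22 - (4 - 5)) - 61) = 1/((-22 - 1*(-1)) - 61) = 1/((-22 + 1) - 61) = 1/(-21 - 61) = 1/(-82) = -1/82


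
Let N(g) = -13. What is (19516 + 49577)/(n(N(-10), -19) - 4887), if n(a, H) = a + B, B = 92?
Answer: -69093/4808 ≈ -14.370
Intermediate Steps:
n(a, H) = 92 + a (n(a, H) = a + 92 = 92 + a)
(19516 + 49577)/(n(N(-10), -19) - 4887) = (19516 + 49577)/((92 - 13) - 4887) = 69093/(79 - 4887) = 69093/(-4808) = 69093*(-1/4808) = -69093/4808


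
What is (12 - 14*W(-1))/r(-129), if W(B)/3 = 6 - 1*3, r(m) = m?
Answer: 38/43 ≈ 0.88372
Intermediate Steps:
W(B) = 9 (W(B) = 3*(6 - 1*3) = 3*(6 - 3) = 3*3 = 9)
(12 - 14*W(-1))/r(-129) = (12 - 14*9)/(-129) = (12 - 126)*(-1/129) = -114*(-1/129) = 38/43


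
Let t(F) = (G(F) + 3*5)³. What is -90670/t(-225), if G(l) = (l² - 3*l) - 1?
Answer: -45335/67558129073572 ≈ -6.7105e-10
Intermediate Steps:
G(l) = -1 + l² - 3*l
t(F) = (14 + F² - 3*F)³ (t(F) = ((-1 + F² - 3*F) + 3*5)³ = ((-1 + F² - 3*F) + 15)³ = (14 + F² - 3*F)³)
-90670/t(-225) = -90670/(14 + (-225)² - 3*(-225))³ = -90670/(14 + 50625 + 675)³ = -90670/(51314³) = -90670/135116258147144 = -90670*1/135116258147144 = -45335/67558129073572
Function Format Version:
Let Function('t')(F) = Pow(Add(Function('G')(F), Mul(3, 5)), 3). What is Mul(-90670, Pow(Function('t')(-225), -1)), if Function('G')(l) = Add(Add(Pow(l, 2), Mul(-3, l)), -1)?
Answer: Rational(-45335, 67558129073572) ≈ -6.7105e-10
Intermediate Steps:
Function('G')(l) = Add(-1, Pow(l, 2), Mul(-3, l))
Function('t')(F) = Pow(Add(14, Pow(F, 2), Mul(-3, F)), 3) (Function('t')(F) = Pow(Add(Add(-1, Pow(F, 2), Mul(-3, F)), Mul(3, 5)), 3) = Pow(Add(Add(-1, Pow(F, 2), Mul(-3, F)), 15), 3) = Pow(Add(14, Pow(F, 2), Mul(-3, F)), 3))
Mul(-90670, Pow(Function('t')(-225), -1)) = Mul(-90670, Pow(Pow(Add(14, Pow(-225, 2), Mul(-3, -225)), 3), -1)) = Mul(-90670, Pow(Pow(Add(14, 50625, 675), 3), -1)) = Mul(-90670, Pow(Pow(51314, 3), -1)) = Mul(-90670, Pow(135116258147144, -1)) = Mul(-90670, Rational(1, 135116258147144)) = Rational(-45335, 67558129073572)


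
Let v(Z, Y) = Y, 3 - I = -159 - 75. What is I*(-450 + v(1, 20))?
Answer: -101910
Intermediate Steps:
I = 237 (I = 3 - (-159 - 75) = 3 - 1*(-234) = 3 + 234 = 237)
I*(-450 + v(1, 20)) = 237*(-450 + 20) = 237*(-430) = -101910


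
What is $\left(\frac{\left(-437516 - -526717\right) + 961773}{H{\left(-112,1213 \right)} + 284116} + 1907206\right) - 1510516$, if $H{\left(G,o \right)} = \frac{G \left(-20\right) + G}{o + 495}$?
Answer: $\frac{3437579398147}{8665576} \approx 3.9669 \cdot 10^{5}$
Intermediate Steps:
$H{\left(G,o \right)} = - \frac{19 G}{495 + o}$ ($H{\left(G,o \right)} = \frac{- 20 G + G}{495 + o} = \frac{\left(-19\right) G}{495 + o} = - \frac{19 G}{495 + o}$)
$\left(\frac{\left(-437516 - -526717\right) + 961773}{H{\left(-112,1213 \right)} + 284116} + 1907206\right) - 1510516 = \left(\frac{\left(-437516 - -526717\right) + 961773}{\left(-19\right) \left(-112\right) \frac{1}{495 + 1213} + 284116} + 1907206\right) - 1510516 = \left(\frac{\left(-437516 + 526717\right) + 961773}{\left(-19\right) \left(-112\right) \frac{1}{1708} + 284116} + 1907206\right) - 1510516 = \left(\frac{89201 + 961773}{\left(-19\right) \left(-112\right) \frac{1}{1708} + 284116} + 1907206\right) - 1510516 = \left(\frac{1050974}{\frac{76}{61} + 284116} + 1907206\right) - 1510516 = \left(\frac{1050974}{\frac{17331152}{61}} + 1907206\right) - 1510516 = \left(1050974 \cdot \frac{61}{17331152} + 1907206\right) - 1510516 = \left(\frac{32054707}{8665576} + 1907206\right) - 1510516 = \frac{16527070595363}{8665576} - 1510516 = \frac{3437579398147}{8665576}$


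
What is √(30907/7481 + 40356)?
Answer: √2258769323783/7481 ≈ 200.90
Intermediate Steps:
√(30907/7481 + 40356) = √(301934143/7481) = √2258769323783/7481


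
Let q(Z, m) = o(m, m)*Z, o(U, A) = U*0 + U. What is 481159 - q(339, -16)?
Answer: 486583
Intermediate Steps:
o(U, A) = U (o(U, A) = 0 + U = U)
q(Z, m) = Z*m (q(Z, m) = m*Z = Z*m)
481159 - q(339, -16) = 481159 - 339*(-16) = 481159 - 1*(-5424) = 481159 + 5424 = 486583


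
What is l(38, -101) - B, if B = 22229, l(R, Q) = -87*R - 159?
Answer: -25694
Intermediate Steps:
l(R, Q) = -159 - 87*R
l(38, -101) - B = (-159 - 87*38) - 1*22229 = (-159 - 3306) - 22229 = -3465 - 22229 = -25694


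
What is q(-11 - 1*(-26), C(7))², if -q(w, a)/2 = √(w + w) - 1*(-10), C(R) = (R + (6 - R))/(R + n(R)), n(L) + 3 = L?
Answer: 520 + 80*√30 ≈ 958.18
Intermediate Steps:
n(L) = -3 + L
C(R) = 6/(-3 + 2*R) (C(R) = (R + (6 - R))/(R + (-3 + R)) = 6/(-3 + 2*R))
q(w, a) = -20 - 2*√2*√w (q(w, a) = -2*(√(w + w) - 1*(-10)) = -2*(√(2*w) + 10) = -2*(√2*√w + 10) = -2*(10 + √2*√w) = -20 - 2*√2*√w)
q(-11 - 1*(-26), C(7))² = (-20 - 2*√2*√(-11 - 1*(-26)))² = (-20 - 2*√2*√(-11 + 26))² = (-20 - 2*√2*√15)² = (-20 - 2*√30)²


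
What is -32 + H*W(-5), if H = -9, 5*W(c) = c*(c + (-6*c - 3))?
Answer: 166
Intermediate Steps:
W(c) = c*(-3 - 5*c)/5 (W(c) = (c*(c + (-6*c - 3)))/5 = (c*(c + (-3 - 6*c)))/5 = (c*(-3 - 5*c))/5 = c*(-3 - 5*c)/5)
-32 + H*W(-5) = -32 - (-9)*(-5)*(3 + 5*(-5))/5 = -32 - (-9)*(-5)*(3 - 25)/5 = -32 - (-9)*(-5)*(-22)/5 = -32 - 9*(-22) = -32 + 198 = 166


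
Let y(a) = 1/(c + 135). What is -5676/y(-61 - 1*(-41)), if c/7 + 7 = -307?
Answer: 11709588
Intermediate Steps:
c = -2198 (c = -49 + 7*(-307) = -49 - 2149 = -2198)
y(a) = -1/2063 (y(a) = 1/(-2198 + 135) = 1/(-2063) = -1/2063)
-5676/y(-61 - 1*(-41)) = -5676/(-1/2063) = -5676*(-2063) = 11709588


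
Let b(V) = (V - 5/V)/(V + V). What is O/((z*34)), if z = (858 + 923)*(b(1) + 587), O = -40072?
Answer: -20036/17712045 ≈ -0.0011312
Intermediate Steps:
b(V) = (V - 5/V)/(2*V) (b(V) = (V - 5/V)/((2*V)) = (V - 5/V)*(1/(2*V)) = (V - 5/V)/(2*V))
z = 1041885 (z = (858 + 923)*((½)*(-5 + 1²)/1² + 587) = 1781*((½)*1*(-5 + 1) + 587) = 1781*((½)*1*(-4) + 587) = 1781*(-2 + 587) = 1781*585 = 1041885)
O/((z*34)) = -40072/(1041885*34) = -40072/35424090 = -40072*1/35424090 = -20036/17712045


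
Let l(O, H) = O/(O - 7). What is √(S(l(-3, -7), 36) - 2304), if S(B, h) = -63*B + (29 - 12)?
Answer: I*√230590/10 ≈ 48.02*I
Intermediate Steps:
l(O, H) = O/(-7 + O)
S(B, h) = 17 - 63*B (S(B, h) = -63*B + 17 = 17 - 63*B)
√(S(l(-3, -7), 36) - 2304) = √((17 - (-189)/(-7 - 3)) - 2304) = √((17 - (-189)/(-10)) - 2304) = √((17 - (-189)*(-1)/10) - 2304) = √((17 - 63*3/10) - 2304) = √((17 - 189/10) - 2304) = √(-19/10 - 2304) = √(-23059/10) = I*√230590/10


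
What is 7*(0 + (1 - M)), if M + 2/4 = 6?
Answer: -63/2 ≈ -31.500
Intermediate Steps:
M = 11/2 (M = -½ + 6 = 11/2 ≈ 5.5000)
7*(0 + (1 - M)) = 7*(0 + (1 - 1*11/2)) = 7*(0 + (1 - 11/2)) = 7*(0 - 9/2) = 7*(-9/2) = -63/2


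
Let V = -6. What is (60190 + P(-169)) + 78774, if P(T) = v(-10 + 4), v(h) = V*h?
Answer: 139000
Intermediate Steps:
v(h) = -6*h
P(T) = 36 (P(T) = -6*(-10 + 4) = -6*(-6) = 36)
(60190 + P(-169)) + 78774 = (60190 + 36) + 78774 = 60226 + 78774 = 139000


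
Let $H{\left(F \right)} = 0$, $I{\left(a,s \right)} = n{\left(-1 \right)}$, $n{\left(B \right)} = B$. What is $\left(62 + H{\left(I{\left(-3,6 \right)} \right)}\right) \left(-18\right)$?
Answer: $-1116$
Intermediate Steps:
$I{\left(a,s \right)} = -1$
$\left(62 + H{\left(I{\left(-3,6 \right)} \right)}\right) \left(-18\right) = \left(62 + 0\right) \left(-18\right) = 62 \left(-18\right) = -1116$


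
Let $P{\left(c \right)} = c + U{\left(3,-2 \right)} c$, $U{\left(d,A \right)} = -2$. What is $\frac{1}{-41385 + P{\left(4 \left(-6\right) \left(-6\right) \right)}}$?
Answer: $- \frac{1}{41529} \approx -2.408 \cdot 10^{-5}$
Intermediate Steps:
$P{\left(c \right)} = - c$ ($P{\left(c \right)} = c - 2 c = - c$)
$\frac{1}{-41385 + P{\left(4 \left(-6\right) \left(-6\right) \right)}} = \frac{1}{-41385 - 4 \left(-6\right) \left(-6\right)} = \frac{1}{-41385 - \left(-24\right) \left(-6\right)} = \frac{1}{-41385 - 144} = \frac{1}{-41529} = - \frac{1}{41529}$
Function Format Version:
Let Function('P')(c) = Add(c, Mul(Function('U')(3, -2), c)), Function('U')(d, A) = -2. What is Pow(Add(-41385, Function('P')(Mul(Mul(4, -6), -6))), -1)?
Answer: Rational(-1, 41529) ≈ -2.4080e-5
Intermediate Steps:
Function('P')(c) = Mul(-1, c) (Function('P')(c) = Add(c, Mul(-2, c)) = Mul(-1, c))
Pow(Add(-41385, Function('P')(Mul(Mul(4, -6), -6))), -1) = Pow(Add(-41385, Mul(-1, Mul(Mul(4, -6), -6))), -1) = Pow(Add(-41385, Mul(-1, Mul(-24, -6))), -1) = Pow(Add(-41385, Mul(-1, 144)), -1) = Pow(Add(-41385, -144), -1) = Pow(-41529, -1) = Rational(-1, 41529)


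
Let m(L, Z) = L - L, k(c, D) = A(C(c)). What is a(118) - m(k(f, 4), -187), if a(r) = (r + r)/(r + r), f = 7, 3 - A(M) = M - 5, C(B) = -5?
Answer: 1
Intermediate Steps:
A(M) = 8 - M (A(M) = 3 - (M - 5) = 3 - (-5 + M) = 3 + (5 - M) = 8 - M)
k(c, D) = 13 (k(c, D) = 8 - 1*(-5) = 8 + 5 = 13)
m(L, Z) = 0
a(r) = 1 (a(r) = (2*r)/((2*r)) = (2*r)*(1/(2*r)) = 1)
a(118) - m(k(f, 4), -187) = 1 - 1*0 = 1 + 0 = 1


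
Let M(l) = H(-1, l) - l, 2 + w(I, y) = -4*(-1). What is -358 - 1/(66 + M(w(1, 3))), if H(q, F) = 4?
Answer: -24345/68 ≈ -358.01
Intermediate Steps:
w(I, y) = 2 (w(I, y) = -2 - 4*(-1) = -2 + 4 = 2)
M(l) = 4 - l
-358 - 1/(66 + M(w(1, 3))) = -358 - 1/(66 + (4 - 1*2)) = -358 - 1/(66 + (4 - 2)) = -358 - 1/(66 + 2) = -358 - 1/68 = -24345/68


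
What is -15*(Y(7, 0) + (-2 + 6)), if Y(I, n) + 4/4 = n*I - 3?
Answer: 0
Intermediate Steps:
Y(I, n) = -4 + I*n (Y(I, n) = -1 + (n*I - 3) = -1 + (I*n - 3) = -1 + (-3 + I*n) = -4 + I*n)
-15*(Y(7, 0) + (-2 + 6)) = -15*((-4 + 7*0) + (-2 + 6)) = -15*((-4 + 0) + 4) = -15*(-4 + 4) = -15*0 = 0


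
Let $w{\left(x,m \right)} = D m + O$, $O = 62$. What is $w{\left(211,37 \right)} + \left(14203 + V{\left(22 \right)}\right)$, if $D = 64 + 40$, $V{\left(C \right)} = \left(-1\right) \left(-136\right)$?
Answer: $18249$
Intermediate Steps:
$V{\left(C \right)} = 136$
$D = 104$
$w{\left(x,m \right)} = 62 + 104 m$ ($w{\left(x,m \right)} = 104 m + 62 = 62 + 104 m$)
$w{\left(211,37 \right)} + \left(14203 + V{\left(22 \right)}\right) = \left(62 + 104 \cdot 37\right) + \left(14203 + 136\right) = \left(62 + 3848\right) + 14339 = 3910 + 14339 = 18249$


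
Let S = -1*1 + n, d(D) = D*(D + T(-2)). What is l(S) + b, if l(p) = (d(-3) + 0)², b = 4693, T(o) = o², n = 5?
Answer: 4702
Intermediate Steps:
d(D) = D*(4 + D) (d(D) = D*(D + (-2)²) = D*(D + 4) = D*(4 + D))
S = 4 (S = -1*1 + 5 = -1 + 5 = 4)
l(p) = 9 (l(p) = (-3*(4 - 3) + 0)² = (-3*1 + 0)² = (-3 + 0)² = (-3)² = 9)
l(S) + b = 9 + 4693 = 4702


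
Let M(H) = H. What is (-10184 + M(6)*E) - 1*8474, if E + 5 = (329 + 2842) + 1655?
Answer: 10268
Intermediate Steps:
E = 4821 (E = -5 + ((329 + 2842) + 1655) = -5 + (3171 + 1655) = -5 + 4826 = 4821)
(-10184 + M(6)*E) - 1*8474 = (-10184 + 6*4821) - 1*8474 = (-10184 + 28926) - 8474 = 18742 - 8474 = 10268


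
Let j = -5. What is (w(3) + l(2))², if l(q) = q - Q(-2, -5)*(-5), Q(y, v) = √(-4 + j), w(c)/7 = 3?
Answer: 304 + 690*I ≈ 304.0 + 690.0*I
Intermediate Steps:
w(c) = 21 (w(c) = 7*3 = 21)
Q(y, v) = 3*I (Q(y, v) = √(-4 - 5) = √(-9) = 3*I)
l(q) = q + 15*I (l(q) = q - 3*I*(-5) = q - (-15)*I = q + 15*I)
(w(3) + l(2))² = (21 + (2 + 15*I))² = (23 + 15*I)²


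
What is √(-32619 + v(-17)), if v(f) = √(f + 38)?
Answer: √(-32619 + √21) ≈ 180.59*I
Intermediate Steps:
v(f) = √(38 + f)
√(-32619 + v(-17)) = √(-32619 + √(38 - 17)) = √(-32619 + √21)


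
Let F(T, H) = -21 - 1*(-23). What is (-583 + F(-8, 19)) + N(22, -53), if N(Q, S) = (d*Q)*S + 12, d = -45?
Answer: 51901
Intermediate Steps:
F(T, H) = 2 (F(T, H) = -21 + 23 = 2)
N(Q, S) = 12 - 45*Q*S (N(Q, S) = (-45*Q)*S + 12 = -45*Q*S + 12 = 12 - 45*Q*S)
(-583 + F(-8, 19)) + N(22, -53) = (-583 + 2) + (12 - 45*22*(-53)) = -581 + (12 + 52470) = -581 + 52482 = 51901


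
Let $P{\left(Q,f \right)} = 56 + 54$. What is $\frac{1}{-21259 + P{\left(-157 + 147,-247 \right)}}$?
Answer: $- \frac{1}{21149} \approx -4.7284 \cdot 10^{-5}$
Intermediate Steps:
$P{\left(Q,f \right)} = 110$
$\frac{1}{-21259 + P{\left(-157 + 147,-247 \right)}} = \frac{1}{-21259 + 110} = \frac{1}{-21149} = - \frac{1}{21149}$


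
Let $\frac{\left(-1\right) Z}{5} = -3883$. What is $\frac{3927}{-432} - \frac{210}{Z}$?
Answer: $- \frac{5088895}{559152} \approx -9.1011$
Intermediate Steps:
$Z = 19415$ ($Z = \left(-5\right) \left(-3883\right) = 19415$)
$\frac{3927}{-432} - \frac{210}{Z} = \frac{3927}{-432} - \frac{210}{19415} = 3927 \left(- \frac{1}{432}\right) - \frac{42}{3883} = - \frac{1309}{144} - \frac{42}{3883} = - \frac{5088895}{559152}$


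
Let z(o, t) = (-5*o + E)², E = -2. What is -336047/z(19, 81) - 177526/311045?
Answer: -106196081249/2926622405 ≈ -36.286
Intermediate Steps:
z(o, t) = (-2 - 5*o)² (z(o, t) = (-5*o - 2)² = (-2 - 5*o)²)
-336047/z(19, 81) - 177526/311045 = -336047/(2 + 5*19)² - 177526/311045 = -336047/(2 + 95)² - 177526*1/311045 = -336047/(97²) - 177526/311045 = -336047/9409 - 177526/311045 = -106196081249/2926622405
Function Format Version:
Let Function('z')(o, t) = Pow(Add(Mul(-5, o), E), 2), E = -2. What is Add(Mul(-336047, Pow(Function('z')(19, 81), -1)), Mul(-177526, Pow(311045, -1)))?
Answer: Rational(-106196081249, 2926622405) ≈ -36.286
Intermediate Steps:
Function('z')(o, t) = Pow(Add(-2, Mul(-5, o)), 2) (Function('z')(o, t) = Pow(Add(Mul(-5, o), -2), 2) = Pow(Add(-2, Mul(-5, o)), 2))
Add(Mul(-336047, Pow(Function('z')(19, 81), -1)), Mul(-177526, Pow(311045, -1))) = Add(Mul(-336047, Pow(Pow(Add(2, Mul(5, 19)), 2), -1)), Mul(-177526, Pow(311045, -1))) = Add(Mul(-336047, Pow(Pow(Add(2, 95), 2), -1)), Mul(-177526, Rational(1, 311045))) = Add(Mul(-336047, Pow(Pow(97, 2), -1)), Rational(-177526, 311045)) = Add(Mul(-336047, Pow(9409, -1)), Rational(-177526, 311045)) = Add(Mul(-336047, Rational(1, 9409)), Rational(-177526, 311045)) = Add(Rational(-336047, 9409), Rational(-177526, 311045)) = Rational(-106196081249, 2926622405)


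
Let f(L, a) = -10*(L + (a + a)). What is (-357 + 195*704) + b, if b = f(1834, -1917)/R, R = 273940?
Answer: 1875435331/13697 ≈ 1.3692e+5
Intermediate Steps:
f(L, a) = -20*a - 10*L (f(L, a) = -10*(L + 2*a) = -20*a - 10*L)
b = 1000/13697 (b = (-20*(-1917) - 10*1834)/273940 = (38340 - 18340)*(1/273940) = 20000*(1/273940) = 1000/13697 ≈ 0.073009)
(-357 + 195*704) + b = (-357 + 195*704) + 1000/13697 = (-357 + 137280) + 1000/13697 = 136923 + 1000/13697 = 1875435331/13697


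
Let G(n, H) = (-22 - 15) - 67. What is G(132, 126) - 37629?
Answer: -37733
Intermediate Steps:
G(n, H) = -104 (G(n, H) = -37 - 67 = -104)
G(132, 126) - 37629 = -104 - 37629 = -37733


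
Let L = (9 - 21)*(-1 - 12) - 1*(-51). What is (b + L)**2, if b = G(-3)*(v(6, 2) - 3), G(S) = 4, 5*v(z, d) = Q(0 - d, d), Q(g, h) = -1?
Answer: 942841/25 ≈ 37714.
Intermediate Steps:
L = 207 (L = -12*(-13) + 51 = 156 + 51 = 207)
v(z, d) = -1/5 (v(z, d) = (1/5)*(-1) = -1/5)
b = -64/5 (b = 4*(-1/5 - 3) = 4*(-16/5) = -64/5 ≈ -12.800)
(b + L)**2 = (-64/5 + 207)**2 = (971/5)**2 = 942841/25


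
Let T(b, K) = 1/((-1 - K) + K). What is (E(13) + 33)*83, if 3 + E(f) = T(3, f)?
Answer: 2407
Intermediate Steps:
T(b, K) = -1 (T(b, K) = 1/(-1) = -1)
E(f) = -4 (E(f) = -3 - 1 = -4)
(E(13) + 33)*83 = (-4 + 33)*83 = 29*83 = 2407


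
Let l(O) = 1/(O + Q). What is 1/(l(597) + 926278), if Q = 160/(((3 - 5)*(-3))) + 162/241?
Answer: 451397/418119111089 ≈ 1.0796e-6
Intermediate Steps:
Q = 19766/723 (Q = 160/((-2*(-3))) + 162*(1/241) = 160/6 + 162/241 = 160*(⅙) + 162/241 = 80/3 + 162/241 = 19766/723 ≈ 27.339)
l(O) = 1/(19766/723 + O) (l(O) = 1/(O + 19766/723) = 1/(19766/723 + O))
1/(l(597) + 926278) = 1/(723/(19766 + 723*597) + 926278) = 1/(723/(19766 + 431631) + 926278) = 1/(723/451397 + 926278) = 1/(418119111089/451397) = 451397/418119111089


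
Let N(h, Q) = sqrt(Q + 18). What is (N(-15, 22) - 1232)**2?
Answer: 1517864 - 4928*sqrt(10) ≈ 1.5023e+6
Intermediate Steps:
N(h, Q) = sqrt(18 + Q)
(N(-15, 22) - 1232)**2 = (sqrt(18 + 22) - 1232)**2 = (sqrt(40) - 1232)**2 = (2*sqrt(10) - 1232)**2 = (-1232 + 2*sqrt(10))**2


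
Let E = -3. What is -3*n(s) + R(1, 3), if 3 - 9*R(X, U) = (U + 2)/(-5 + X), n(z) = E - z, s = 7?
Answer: 1097/36 ≈ 30.472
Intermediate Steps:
n(z) = -3 - z
R(X, U) = ⅓ - (2 + U)/(9*(-5 + X)) (R(X, U) = ⅓ - (U + 2)/(9*(-5 + X)) = ⅓ - (2 + U)/(9*(-5 + X)))
-3*n(s) + R(1, 3) = -3*(-3 - 1*7) + (-17 - 1*3 + 3*1)/(9*(-5 + 1)) = -3*(-3 - 7) + (⅑)*(-17 - 3 + 3)/(-4) = -3*(-10) + (⅑)*(-¼)*(-17) = 30 + 17/36 = 1097/36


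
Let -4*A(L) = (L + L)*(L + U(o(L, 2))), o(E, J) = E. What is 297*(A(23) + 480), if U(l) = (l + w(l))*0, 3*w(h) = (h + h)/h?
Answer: 128007/2 ≈ 64004.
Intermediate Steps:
w(h) = ⅔ (w(h) = ((h + h)/h)/3 = ((2*h)/h)/3 = (⅓)*2 = ⅔)
U(l) = 0 (U(l) = (l + ⅔)*0 = (⅔ + l)*0 = 0)
A(L) = -L²/2 (A(L) = -(L + L)*(L + 0)/4 = -2*L*L/4 = -L²/2)
297*(A(23) + 480) = 297*(-½*23² + 480) = 297*(-½*529 + 480) = 297*(-529/2 + 480) = 297*(431/2) = 128007/2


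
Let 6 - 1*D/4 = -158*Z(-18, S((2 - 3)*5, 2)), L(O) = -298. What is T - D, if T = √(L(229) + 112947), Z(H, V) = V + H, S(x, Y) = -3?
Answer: 13248 + √112649 ≈ 13584.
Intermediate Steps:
Z(H, V) = H + V
T = √112649 (T = √(-298 + 112947) = √112649 ≈ 335.63)
D = -13248 (D = 24 - (-632)*(-18 - 3) = 24 - (-632)*(-21) = 24 - 4*3318 = 24 - 13272 = -13248)
T - D = √112649 - 1*(-13248) = √112649 + 13248 = 13248 + √112649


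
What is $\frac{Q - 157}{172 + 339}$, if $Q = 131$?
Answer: $- \frac{26}{511} \approx -0.050881$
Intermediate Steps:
$\frac{Q - 157}{172 + 339} = \frac{131 - 157}{172 + 339} = - \frac{26}{511}$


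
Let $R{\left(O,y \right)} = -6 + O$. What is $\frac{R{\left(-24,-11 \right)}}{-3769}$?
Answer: $\frac{30}{3769} \approx 0.0079597$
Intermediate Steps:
$\frac{R{\left(-24,-11 \right)}}{-3769} = \frac{-6 - 24}{-3769} = \left(-30\right) \left(- \frac{1}{3769}\right) = \frac{30}{3769}$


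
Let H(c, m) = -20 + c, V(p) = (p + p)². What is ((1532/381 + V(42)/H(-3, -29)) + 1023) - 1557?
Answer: -7332542/8763 ≈ -836.76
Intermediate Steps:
V(p) = 4*p² (V(p) = (2*p)² = 4*p²)
((1532/381 + V(42)/H(-3, -29)) + 1023) - 1557 = ((1532/381 + (4*42²)/(-20 - 3)) + 1023) - 1557 = ((1532*(1/381) + (4*1764)/(-23)) + 1023) - 1557 = ((1532/381 + 7056*(-1/23)) + 1023) - 1557 = ((1532/381 - 7056/23) + 1023) - 1557 = (-2653100/8763 + 1023) - 1557 = 6311449/8763 - 1557 = -7332542/8763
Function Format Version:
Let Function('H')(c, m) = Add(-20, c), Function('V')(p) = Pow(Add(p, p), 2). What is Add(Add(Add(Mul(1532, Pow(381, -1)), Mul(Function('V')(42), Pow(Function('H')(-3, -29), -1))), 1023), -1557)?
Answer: Rational(-7332542, 8763) ≈ -836.76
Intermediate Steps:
Function('V')(p) = Mul(4, Pow(p, 2)) (Function('V')(p) = Pow(Mul(2, p), 2) = Mul(4, Pow(p, 2)))
Add(Add(Add(Mul(1532, Pow(381, -1)), Mul(Function('V')(42), Pow(Function('H')(-3, -29), -1))), 1023), -1557) = Add(Add(Add(Mul(1532, Pow(381, -1)), Mul(Mul(4, Pow(42, 2)), Pow(Add(-20, -3), -1))), 1023), -1557) = Add(Add(Add(Mul(1532, Rational(1, 381)), Mul(Mul(4, 1764), Pow(-23, -1))), 1023), -1557) = Add(Add(Add(Rational(1532, 381), Mul(7056, Rational(-1, 23))), 1023), -1557) = Add(Add(Add(Rational(1532, 381), Rational(-7056, 23)), 1023), -1557) = Add(Add(Rational(-2653100, 8763), 1023), -1557) = Add(Rational(6311449, 8763), -1557) = Rational(-7332542, 8763)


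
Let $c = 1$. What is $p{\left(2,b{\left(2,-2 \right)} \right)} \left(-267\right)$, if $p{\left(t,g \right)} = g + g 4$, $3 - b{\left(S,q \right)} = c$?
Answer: $-2670$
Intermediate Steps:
$b{\left(S,q \right)} = 2$ ($b{\left(S,q \right)} = 3 - 1 = 2$)
$p{\left(t,g \right)} = 5 g$ ($p{\left(t,g \right)} = g + 4 g = 5 g$)
$p{\left(2,b{\left(2,-2 \right)} \right)} \left(-267\right) = 5 \cdot 2 \left(-267\right) = 10 \left(-267\right) = -2670$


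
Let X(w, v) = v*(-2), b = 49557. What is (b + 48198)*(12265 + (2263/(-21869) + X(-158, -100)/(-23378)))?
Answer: 16130775530482410/13454039 ≈ 1.1990e+9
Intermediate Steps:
X(w, v) = -2*v
(b + 48198)*(12265 + (2263/(-21869) + X(-158, -100)/(-23378))) = (49557 + 48198)*(12265 + (2263/(-21869) - 2*(-100)/(-23378))) = 97755*(12265 + (2263*(-1/21869) + 200*(-1/23378))) = 97755*(12265 + (-2263/21869 - 100/11689)) = 97755*(12265 - 28639107/255626741) = 97755*(3135233339258/255626741) = 16130775530482410/13454039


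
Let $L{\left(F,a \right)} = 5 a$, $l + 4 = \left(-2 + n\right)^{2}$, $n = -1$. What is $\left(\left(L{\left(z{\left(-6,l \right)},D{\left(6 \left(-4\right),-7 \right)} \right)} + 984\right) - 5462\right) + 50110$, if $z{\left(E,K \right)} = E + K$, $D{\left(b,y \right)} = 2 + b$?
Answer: $45522$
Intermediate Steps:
$l = 5$ ($l = -4 + \left(-2 - 1\right)^{2} = -4 + \left(-3\right)^{2} = -4 + 9 = 5$)
$\left(\left(L{\left(z{\left(-6,l \right)},D{\left(6 \left(-4\right),-7 \right)} \right)} + 984\right) - 5462\right) + 50110 = \left(\left(5 \left(2 + 6 \left(-4\right)\right) + 984\right) - 5462\right) + 50110 = \left(\left(5 \left(2 - 24\right) + 984\right) - 5462\right) + 50110 = \left(\left(5 \left(-22\right) + 984\right) - 5462\right) + 50110 = \left(\left(-110 + 984\right) - 5462\right) + 50110 = \left(874 - 5462\right) + 50110 = -4588 + 50110 = 45522$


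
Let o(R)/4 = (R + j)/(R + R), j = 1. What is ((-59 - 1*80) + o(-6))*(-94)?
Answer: 38728/3 ≈ 12909.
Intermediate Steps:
o(R) = 2*(1 + R)/R (o(R) = 4*((R + 1)/(R + R)) = 4*((1 + R)/((2*R))) = 4*((1 + R)*(1/(2*R))) = 4*((1 + R)/(2*R)) = 2*(1 + R)/R)
((-59 - 1*80) + o(-6))*(-94) = ((-59 - 1*80) + (2 + 2/(-6)))*(-94) = ((-59 - 80) + (2 + 2*(-⅙)))*(-94) = (-139 + (2 - ⅓))*(-94) = (-139 + 5/3)*(-94) = -412/3*(-94) = 38728/3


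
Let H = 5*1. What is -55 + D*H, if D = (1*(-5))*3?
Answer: -130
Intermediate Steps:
H = 5
D = -15 (D = -5*3 = -15)
-55 + D*H = -55 - 15*5 = -55 - 75 = -130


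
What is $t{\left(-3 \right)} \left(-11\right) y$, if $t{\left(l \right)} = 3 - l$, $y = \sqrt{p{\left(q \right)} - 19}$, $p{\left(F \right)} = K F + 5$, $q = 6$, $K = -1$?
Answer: $- 132 i \sqrt{5} \approx - 295.16 i$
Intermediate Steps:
$p{\left(F \right)} = 5 - F$ ($p{\left(F \right)} = - F + 5 = 5 - F$)
$y = 2 i \sqrt{5}$ ($y = \sqrt{\left(5 - 6\right) - 19} = \sqrt{-1 - 19} = \sqrt{-20} = 2 i \sqrt{5} \approx 4.4721 i$)
$t{\left(-3 \right)} \left(-11\right) y = \left(3 - -3\right) \left(-11\right) 2 i \sqrt{5} = \left(3 + 3\right) \left(-11\right) 2 i \sqrt{5} = 6 \left(-11\right) 2 i \sqrt{5} = - 66 \cdot 2 i \sqrt{5} = - 132 i \sqrt{5}$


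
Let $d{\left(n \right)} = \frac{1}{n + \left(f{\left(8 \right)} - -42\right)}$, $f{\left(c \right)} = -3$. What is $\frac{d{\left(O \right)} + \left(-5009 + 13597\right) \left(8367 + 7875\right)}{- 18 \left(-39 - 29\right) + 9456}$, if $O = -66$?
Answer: $\frac{3766129991}{288360} \approx 13061.0$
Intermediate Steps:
$d{\left(n \right)} = \frac{1}{39 + n}$ ($d{\left(n \right)} = \frac{1}{n - -39} = \frac{1}{n + \left(-3 + 42\right)} = \frac{1}{n + 39} = \frac{1}{39 + n}$)
$\frac{d{\left(O \right)} + \left(-5009 + 13597\right) \left(8367 + 7875\right)}{- 18 \left(-39 - 29\right) + 9456} = \frac{\frac{1}{39 - 66} + \left(-5009 + 13597\right) \left(8367 + 7875\right)}{- 18 \left(-39 - 29\right) + 9456} = \frac{\frac{1}{-27} + 8588 \cdot 16242}{\left(-18\right) \left(-68\right) + 9456} = \frac{- \frac{1}{27} + 139486296}{1224 + 9456} = \frac{3766129991}{27 \cdot 10680} = \frac{3766129991}{27} \cdot \frac{1}{10680} = \frac{3766129991}{288360}$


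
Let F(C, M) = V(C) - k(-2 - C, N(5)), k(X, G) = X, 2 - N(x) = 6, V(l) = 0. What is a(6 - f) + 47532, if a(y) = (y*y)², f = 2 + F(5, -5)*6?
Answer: 2132668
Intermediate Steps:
N(x) = -4 (N(x) = 2 - 1*6 = 2 - 6 = -4)
F(C, M) = 2 + C (F(C, M) = 0 - (-2 - C) = 0 + (2 + C) = 2 + C)
f = 44 (f = 2 + (2 + 5)*6 = 2 + 7*6 = 2 + 42 = 44)
a(y) = y⁴ (a(y) = (y²)² = y⁴)
a(6 - f) + 47532 = (6 - 1*44)⁴ + 47532 = (6 - 44)⁴ + 47532 = (-38)⁴ + 47532 = 2085136 + 47532 = 2132668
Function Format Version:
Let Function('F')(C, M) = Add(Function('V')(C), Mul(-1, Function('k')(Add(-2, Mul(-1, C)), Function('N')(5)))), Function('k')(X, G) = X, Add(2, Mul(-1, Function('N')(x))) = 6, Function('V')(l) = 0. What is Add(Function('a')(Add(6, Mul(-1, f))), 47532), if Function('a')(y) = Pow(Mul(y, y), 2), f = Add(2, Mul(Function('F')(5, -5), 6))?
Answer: 2132668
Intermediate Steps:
Function('N')(x) = -4 (Function('N')(x) = Add(2, Mul(-1, 6)) = Add(2, -6) = -4)
Function('F')(C, M) = Add(2, C) (Function('F')(C, M) = Add(0, Mul(-1, Add(-2, Mul(-1, C)))) = Add(0, Add(2, C)) = Add(2, C))
f = 44 (f = Add(2, Mul(Add(2, 5), 6)) = Add(2, Mul(7, 6)) = Add(2, 42) = 44)
Function('a')(y) = Pow(y, 4) (Function('a')(y) = Pow(Pow(y, 2), 2) = Pow(y, 4))
Add(Function('a')(Add(6, Mul(-1, f))), 47532) = Add(Pow(Add(6, Mul(-1, 44)), 4), 47532) = Add(Pow(Add(6, -44), 4), 47532) = Add(Pow(-38, 4), 47532) = Add(2085136, 47532) = 2132668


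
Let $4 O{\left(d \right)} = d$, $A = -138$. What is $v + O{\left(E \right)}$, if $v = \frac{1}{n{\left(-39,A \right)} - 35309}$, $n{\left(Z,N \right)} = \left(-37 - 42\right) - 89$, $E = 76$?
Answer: $\frac{674062}{35477} \approx 19.0$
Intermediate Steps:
$O{\left(d \right)} = \frac{d}{4}$
$n{\left(Z,N \right)} = -168$ ($n{\left(Z,N \right)} = -79 - 89 = -168$)
$v = - \frac{1}{35477}$ ($v = \frac{1}{-168 - 35309} = \frac{1}{-35477} = - \frac{1}{35477} \approx -2.8187 \cdot 10^{-5}$)
$v + O{\left(E \right)} = - \frac{1}{35477} + \frac{1}{4} \cdot 76 = - \frac{1}{35477} + 19 = \frac{674062}{35477}$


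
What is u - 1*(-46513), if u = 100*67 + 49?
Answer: 53262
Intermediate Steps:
u = 6749 (u = 6700 + 49 = 6749)
u - 1*(-46513) = 6749 - 1*(-46513) = 6749 + 46513 = 53262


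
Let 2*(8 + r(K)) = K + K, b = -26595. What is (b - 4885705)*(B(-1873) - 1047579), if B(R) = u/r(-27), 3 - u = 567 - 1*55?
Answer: 36021656179760/7 ≈ 5.1459e+12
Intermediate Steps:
r(K) = -8 + K (r(K) = -8 + (K + K)/2 = -8 + (2*K)/2 = -8 + K)
u = -509 (u = 3 - (567 - 1*55) = 3 - (567 - 55) = 3 - 1*512 = 3 - 512 = -509)
B(R) = 509/35 (B(R) = -509/(-8 - 27) = -509/(-35) = -509*(-1/35) = 509/35)
(b - 4885705)*(B(-1873) - 1047579) = (-26595 - 4885705)*(509/35 - 1047579) = -4912300*(-36664756/35) = 36021656179760/7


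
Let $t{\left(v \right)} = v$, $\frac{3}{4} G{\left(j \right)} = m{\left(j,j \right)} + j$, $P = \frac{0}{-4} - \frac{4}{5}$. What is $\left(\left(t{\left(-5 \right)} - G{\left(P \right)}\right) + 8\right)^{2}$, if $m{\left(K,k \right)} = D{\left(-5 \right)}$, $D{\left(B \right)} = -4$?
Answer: $\frac{2209}{25} \approx 88.36$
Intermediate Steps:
$m{\left(K,k \right)} = -4$
$P = - \frac{4}{5}$ ($P = 0 \left(- \frac{1}{4}\right) - \frac{4}{5} = 0 - \frac{4}{5} = - \frac{4}{5} \approx -0.8$)
$G{\left(j \right)} = - \frac{16}{3} + \frac{4 j}{3}$ ($G{\left(j \right)} = \frac{4 \left(-4 + j\right)}{3} = - \frac{16}{3} + \frac{4 j}{3}$)
$\left(\left(t{\left(-5 \right)} - G{\left(P \right)}\right) + 8\right)^{2} = \left(\left(-5 - \left(- \frac{16}{3} + \frac{4}{3} \left(- \frac{4}{5}\right)\right)\right) + 8\right)^{2} = \left(\left(-5 - \left(- \frac{16}{3} - \frac{16}{15}\right)\right) + 8\right)^{2} = \left(\left(-5 - - \frac{32}{5}\right) + 8\right)^{2} = \left(\left(-5 + \frac{32}{5}\right) + 8\right)^{2} = \left(\frac{7}{5} + 8\right)^{2} = \left(\frac{47}{5}\right)^{2} = \frac{2209}{25}$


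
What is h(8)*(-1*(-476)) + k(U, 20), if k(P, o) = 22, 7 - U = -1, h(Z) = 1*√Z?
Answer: 22 + 952*√2 ≈ 1368.3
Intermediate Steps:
h(Z) = √Z
U = 8 (U = 7 - 1*(-1) = 7 + 1 = 8)
h(8)*(-1*(-476)) + k(U, 20) = √8*(-1*(-476)) + 22 = (2*√2)*476 + 22 = 952*√2 + 22 = 22 + 952*√2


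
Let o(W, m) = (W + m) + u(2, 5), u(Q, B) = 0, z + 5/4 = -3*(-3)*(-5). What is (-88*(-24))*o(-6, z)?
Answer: -110352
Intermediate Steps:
z = -185/4 (z = -5/4 - 3*(-3)*(-5) = -5/4 + 9*(-5) = -5/4 - 45 = -185/4 ≈ -46.250)
o(W, m) = W + m (o(W, m) = (W + m) + 0 = W + m)
(-88*(-24))*o(-6, z) = (-88*(-24))*(-6 - 185/4) = 2112*(-209/4) = -110352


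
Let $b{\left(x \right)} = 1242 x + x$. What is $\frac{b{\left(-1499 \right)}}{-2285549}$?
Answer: $\frac{1863257}{2285549} \approx 0.81523$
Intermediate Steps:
$b{\left(x \right)} = 1243 x$
$\frac{b{\left(-1499 \right)}}{-2285549} = \frac{1243 \left(-1499\right)}{-2285549} = \left(-1863257\right) \left(- \frac{1}{2285549}\right) = \frac{1863257}{2285549}$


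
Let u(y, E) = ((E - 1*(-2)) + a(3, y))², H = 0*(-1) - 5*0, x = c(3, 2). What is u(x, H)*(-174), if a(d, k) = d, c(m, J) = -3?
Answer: -4350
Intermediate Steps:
x = -3
H = 0 (H = 0 + 0 = 0)
u(y, E) = (5 + E)² (u(y, E) = ((E - 1*(-2)) + 3)² = ((E + 2) + 3)² = ((2 + E) + 3)² = (5 + E)²)
u(x, H)*(-174) = (5 + 0)²*(-174) = 5²*(-174) = 25*(-174) = -4350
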